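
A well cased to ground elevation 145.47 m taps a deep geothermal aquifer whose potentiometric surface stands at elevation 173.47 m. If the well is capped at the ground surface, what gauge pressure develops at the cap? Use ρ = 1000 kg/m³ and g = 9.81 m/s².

P ≈ 275 kPa

Head above the cap: Δh = 173.47 − 145.47 = 28.00 m.
P = ρgΔh = 1000 × 9.81 × 28.00 = 274680 Pa ≈ 275 kPa.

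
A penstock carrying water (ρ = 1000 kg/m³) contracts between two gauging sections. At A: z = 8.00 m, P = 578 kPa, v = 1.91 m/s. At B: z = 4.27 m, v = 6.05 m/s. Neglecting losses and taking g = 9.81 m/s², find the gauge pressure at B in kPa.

Pressure head at A: ψ₁ = P₁/(ρg) = 578×1000 / (1000 × 9.81) = 58.92 m.
Velocity heads: v₁²/2g = 1.91²/19.62 = 0.186 m; v₂²/2g = 6.05²/19.62 = 1.866 m.
Total head H = z₁ + ψ₁ + v₁²/2g = 8.00 + 58.92 + 0.186 = 67.11 m.
ψ₂ = H − z₂ − v₂²/2g = 67.11 − 4.27 − 1.866 = 60.97 m.
P₂ = ρgψ₂ = 1000 × 9.81 × 60.97 ≈ 598 kPa.

P₂ ≈ 598 kPa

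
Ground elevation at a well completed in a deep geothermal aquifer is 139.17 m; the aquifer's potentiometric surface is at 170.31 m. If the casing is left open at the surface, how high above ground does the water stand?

≈ 31.14 m above ground

Water rises to the potentiometric surface, so the rise above ground = 170.31 − 139.17 = 31.14 m.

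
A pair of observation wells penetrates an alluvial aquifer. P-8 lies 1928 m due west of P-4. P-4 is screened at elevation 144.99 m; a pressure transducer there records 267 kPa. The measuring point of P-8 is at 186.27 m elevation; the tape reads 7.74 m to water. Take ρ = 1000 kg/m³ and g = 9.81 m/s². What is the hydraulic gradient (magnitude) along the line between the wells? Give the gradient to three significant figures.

Pressure head at P-4: ψ = P/(ρg) = 267×1000 / (1000 × 9.81) = 27.22 m.
Total head at P-4: h = z + ψ = 144.99 + 27.22 = 172.21 m.
Total head at P-8: h = 186.27 − 7.74 = 178.53 m.
Head difference: h(P-4) − h(P-8) = 172.21 − 178.53 = -6.32 m.
Hydraulic gradient: i = |Δh| / L = 6.32 / 1928 = 0.00328.

i ≈ 0.00328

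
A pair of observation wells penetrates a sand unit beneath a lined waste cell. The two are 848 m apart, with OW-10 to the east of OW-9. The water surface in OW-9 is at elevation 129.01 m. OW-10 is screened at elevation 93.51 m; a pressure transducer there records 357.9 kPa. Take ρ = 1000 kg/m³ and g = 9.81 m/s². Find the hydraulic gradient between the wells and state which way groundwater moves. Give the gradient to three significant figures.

i ≈ 0.00116; groundwater flows toward the west

Total head at OW-9: h = 129.01 m (water level in the piezometer is the total head).
Pressure head at OW-10: ψ = P/(ρg) = 357.9×1000 / (1000 × 9.81) = 36.48 m.
Total head at OW-10: h = z + ψ = 93.51 + 36.48 = 129.99 m.
Head difference: h(OW-9) − h(OW-10) = 129.01 − 129.99 = -0.98 m.
Hydraulic gradient: i = |Δh| / L = 0.98 / 848 = 0.00116.
Flow is from higher to lower head: from OW-10 toward OW-9, i.e. toward the west.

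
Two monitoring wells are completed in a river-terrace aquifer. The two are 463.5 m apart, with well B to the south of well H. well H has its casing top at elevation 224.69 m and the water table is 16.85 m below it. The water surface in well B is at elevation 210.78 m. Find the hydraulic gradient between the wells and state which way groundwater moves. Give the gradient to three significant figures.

Total head at well H: h = 224.69 − 16.85 = 207.84 m.
Total head at well B: h = 210.78 m (water level in the piezometer is the total head).
Head difference: h(well H) − h(well B) = 207.84 − 210.78 = -2.94 m.
Hydraulic gradient: i = |Δh| / L = 2.94 / 463.5 = 0.00634.
Flow is from higher to lower head: from well B toward well H, i.e. toward the north.

i ≈ 0.00634; groundwater flows toward the north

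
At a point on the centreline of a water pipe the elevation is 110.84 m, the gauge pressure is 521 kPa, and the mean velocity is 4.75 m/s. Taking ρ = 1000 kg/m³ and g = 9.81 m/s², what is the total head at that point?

h ≈ 165.10 m

Pressure head ψ = P/(ρg) = 521×1000 / (1000 × 9.81) = 53.11 m.
Velocity head = v²/(2g) = 4.75² / (2 × 9.81) = 1.150 m.
h = z + ψ + v²/(2g) = 110.84 + 53.11 + 1.150 = 165.10 m.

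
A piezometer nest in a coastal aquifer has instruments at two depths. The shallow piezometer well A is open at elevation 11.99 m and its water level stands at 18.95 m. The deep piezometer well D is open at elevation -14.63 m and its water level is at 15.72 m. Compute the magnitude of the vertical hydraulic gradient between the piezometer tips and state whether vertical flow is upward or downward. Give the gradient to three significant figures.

Total head at well A: h = 18.95 m (water level in the standpipe).
Total head at well D: h = 15.72 m.
Δh = h(well A) − h(well D) = 18.95 − 15.72 = 3.23 m.
Vertical separation Δz = 11.99 − (-14.63) = 26.62 m.
|i_v| = |Δh| / Δz = 3.23 / 26.62 = 0.121.
Head is higher in the shallow piezometer, so vertical flow is downward (recharge condition).

|i_v| ≈ 0.121; vertical flow is downward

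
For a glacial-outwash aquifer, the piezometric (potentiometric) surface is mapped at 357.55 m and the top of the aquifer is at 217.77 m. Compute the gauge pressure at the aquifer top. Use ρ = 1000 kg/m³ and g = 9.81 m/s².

Pressure head at the aquifer top: ψ = h − z = 357.55 − 217.77 = 139.78 m.
P = ρgψ = 1000 × 9.81 × 139.78 = 1371242 Pa ≈ 1370 kPa.

P ≈ 1370 kPa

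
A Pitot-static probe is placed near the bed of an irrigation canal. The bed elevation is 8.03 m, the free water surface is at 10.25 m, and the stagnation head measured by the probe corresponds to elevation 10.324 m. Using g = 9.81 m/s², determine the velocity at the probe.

Near the bed, under hydrostatic conditions, the piezometric head (z + ψ) equals the free-surface elevation, 10.25 m.
Velocity head = total − piezometric = 10.324 − 10.25 = 0.074 m.
v = √(2g·h_v) = √(2 × 9.81 × 0.074) = 1.20 m/s.

v ≈ 1.20 m/s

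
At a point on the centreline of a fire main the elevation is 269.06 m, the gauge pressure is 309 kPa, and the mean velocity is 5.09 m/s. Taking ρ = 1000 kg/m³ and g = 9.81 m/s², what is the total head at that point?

h ≈ 301.88 m

Pressure head ψ = P/(ρg) = 309×1000 / (1000 × 9.81) = 31.50 m.
Velocity head = v²/(2g) = 5.09² / (2 × 9.81) = 1.320 m.
h = z + ψ + v²/(2g) = 269.06 + 31.50 + 1.320 = 301.88 m.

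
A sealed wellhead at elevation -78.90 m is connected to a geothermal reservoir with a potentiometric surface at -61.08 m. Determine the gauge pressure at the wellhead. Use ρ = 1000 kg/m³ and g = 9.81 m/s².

Head above the cap: Δh = -61.08 − (-78.90) = 17.82 m.
P = ρgΔh = 1000 × 9.81 × 17.82 = 174814 Pa ≈ 175 kPa.

P ≈ 175 kPa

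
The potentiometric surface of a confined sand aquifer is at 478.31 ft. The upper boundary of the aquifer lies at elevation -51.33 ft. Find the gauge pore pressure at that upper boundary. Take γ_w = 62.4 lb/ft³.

P ≈ 230 psi

Pressure head at the aquifer top: ψ = h − z = 478.31 − (-51.33) = 529.64 ft.
P = γψ/144 = 62.4 × 529.64 / 144 = 230 psi.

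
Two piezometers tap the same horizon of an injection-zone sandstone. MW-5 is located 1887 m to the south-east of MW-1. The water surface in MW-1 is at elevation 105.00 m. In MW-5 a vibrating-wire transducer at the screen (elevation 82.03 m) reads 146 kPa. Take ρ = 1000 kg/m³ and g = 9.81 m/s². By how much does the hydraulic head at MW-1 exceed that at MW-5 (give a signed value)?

Δh ≈ 8.09 m

Total head at MW-1: h = 105.00 m (water level in the piezometer is the total head).
Pressure head at MW-5: ψ = P/(ρg) = 146×1000 / (1000 × 9.81) = 14.88 m.
Total head at MW-5: h = z + ψ = 82.03 + 14.88 = 96.91 m.
Head difference: h(MW-1) − h(MW-5) = 105.00 − 96.91 = 8.09 m.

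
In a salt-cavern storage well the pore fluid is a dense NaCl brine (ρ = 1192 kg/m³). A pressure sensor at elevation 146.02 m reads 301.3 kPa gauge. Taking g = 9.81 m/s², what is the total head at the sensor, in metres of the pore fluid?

h ≈ 171.79 m

ψ = P/(ρg) = 301.3×1000 / (1192 × 9.81) = 25.77 m.
h = z + ψ = 146.02 + 25.77 = 171.79 m.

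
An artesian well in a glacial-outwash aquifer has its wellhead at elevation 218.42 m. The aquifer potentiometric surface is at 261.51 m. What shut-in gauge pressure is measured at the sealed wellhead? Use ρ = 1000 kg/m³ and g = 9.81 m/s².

Head above the cap: Δh = 261.51 − 218.42 = 43.09 m.
P = ρgΔh = 1000 × 9.81 × 43.09 = 422713 Pa ≈ 423 kPa.

P ≈ 423 kPa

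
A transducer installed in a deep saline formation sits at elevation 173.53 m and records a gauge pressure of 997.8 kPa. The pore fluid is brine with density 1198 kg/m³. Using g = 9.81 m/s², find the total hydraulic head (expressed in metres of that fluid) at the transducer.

ψ = P/(ρg) = 997.8×1000 / (1198 × 9.81) = 84.90 m.
h = z + ψ = 173.53 + 84.90 = 258.43 m.

h ≈ 258.43 m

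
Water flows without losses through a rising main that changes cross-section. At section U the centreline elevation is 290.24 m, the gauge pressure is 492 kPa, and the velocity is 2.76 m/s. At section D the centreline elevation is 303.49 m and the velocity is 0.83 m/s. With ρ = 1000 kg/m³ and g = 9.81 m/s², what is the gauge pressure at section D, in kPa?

P₂ ≈ 365 kPa

Pressure head at U: ψ₁ = P₁/(ρg) = 492×1000 / (1000 × 9.81) = 50.15 m.
Velocity heads: v₁²/2g = 2.76²/19.62 = 0.388 m; v₂²/2g = 0.83²/19.62 = 0.035 m.
Total head H = z₁ + ψ₁ + v₁²/2g = 290.24 + 50.15 + 0.388 = 340.78 m.
ψ₂ = H − z₂ − v₂²/2g = 340.78 − 303.49 − 0.035 = 37.25 m.
P₂ = ρgψ₂ = 1000 × 9.81 × 37.25 ≈ 365 kPa.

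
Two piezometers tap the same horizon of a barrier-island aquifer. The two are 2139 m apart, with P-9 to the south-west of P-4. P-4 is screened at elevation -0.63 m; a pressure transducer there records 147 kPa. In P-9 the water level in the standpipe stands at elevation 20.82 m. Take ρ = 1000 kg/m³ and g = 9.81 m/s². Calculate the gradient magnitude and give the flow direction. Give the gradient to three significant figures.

Pressure head at P-4: ψ = P/(ρg) = 147×1000 / (1000 × 9.81) = 14.98 m.
Total head at P-4: h = z + ψ = -0.63 + 14.98 = 14.35 m.
Total head at P-9: h = 20.82 m (water level in the piezometer is the total head).
Head difference: h(P-4) − h(P-9) = 14.35 − 20.82 = -6.47 m.
Hydraulic gradient: i = |Δh| / L = 6.47 / 2139 = 0.00302.
Flow is from higher to lower head: from P-9 toward P-4, i.e. toward the north-east.

i ≈ 0.00302; groundwater flows toward the north-east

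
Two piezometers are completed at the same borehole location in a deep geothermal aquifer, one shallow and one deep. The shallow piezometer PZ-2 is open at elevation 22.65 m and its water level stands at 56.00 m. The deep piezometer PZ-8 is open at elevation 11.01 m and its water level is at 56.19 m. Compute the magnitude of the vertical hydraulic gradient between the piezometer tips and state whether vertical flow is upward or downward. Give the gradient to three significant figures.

Total head at PZ-2: h = 56.00 m (water level in the standpipe).
Total head at PZ-8: h = 56.19 m.
Δh = h(PZ-2) − h(PZ-8) = 56.00 − 56.19 = -0.19 m.
Vertical separation Δz = 22.65 − 11.01 = 11.64 m.
|i_v| = |Δh| / Δz = 0.19 / 11.64 = 0.0163.
Head is higher in the deep piezometer, so vertical flow is upward (discharge condition).

|i_v| ≈ 0.0163; vertical flow is upward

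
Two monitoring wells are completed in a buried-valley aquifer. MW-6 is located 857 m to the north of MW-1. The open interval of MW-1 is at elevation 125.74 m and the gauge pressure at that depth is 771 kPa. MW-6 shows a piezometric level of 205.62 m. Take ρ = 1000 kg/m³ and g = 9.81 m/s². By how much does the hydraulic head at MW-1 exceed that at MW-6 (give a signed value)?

Δh ≈ -1.29 m

Pressure head at MW-1: ψ = P/(ρg) = 771×1000 / (1000 × 9.81) = 78.59 m.
Total head at MW-1: h = z + ψ = 125.74 + 78.59 = 204.33 m.
Total head at MW-6: h = 205.62 m (water level in the piezometer is the total head).
Head difference: h(MW-1) − h(MW-6) = 204.33 − 205.62 = -1.29 m.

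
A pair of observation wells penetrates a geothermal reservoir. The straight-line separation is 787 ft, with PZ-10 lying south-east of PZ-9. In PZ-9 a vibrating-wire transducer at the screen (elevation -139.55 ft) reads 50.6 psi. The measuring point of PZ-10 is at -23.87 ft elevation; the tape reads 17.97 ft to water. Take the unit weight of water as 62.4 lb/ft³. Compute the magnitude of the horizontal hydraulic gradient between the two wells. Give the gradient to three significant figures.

i ≈ 0.0242

Pressure head at PZ-9: ψ = 144·P/γ = 144 × 50.6 / 62.4 = 116.77 ft.
Total head at PZ-9: h = z + ψ = -139.55 + 116.77 = -22.78 ft.
Total head at PZ-10: h = -23.87 − 17.97 = -41.84 ft.
Head difference: h(PZ-9) − h(PZ-10) = -22.78 − (-41.84) = 19.06 ft.
Hydraulic gradient: i = |Δh| / L = 19.06 / 787 = 0.0242.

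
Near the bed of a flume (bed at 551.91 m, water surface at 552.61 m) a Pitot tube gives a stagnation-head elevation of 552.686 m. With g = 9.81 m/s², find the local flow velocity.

Near the bed, under hydrostatic conditions, the piezometric head (z + ψ) equals the free-surface elevation, 552.61 m.
Velocity head = total − piezometric = 552.686 − 552.61 = 0.076 m.
v = √(2g·h_v) = √(2 × 9.81 × 0.076) = 1.22 m/s.

v ≈ 1.22 m/s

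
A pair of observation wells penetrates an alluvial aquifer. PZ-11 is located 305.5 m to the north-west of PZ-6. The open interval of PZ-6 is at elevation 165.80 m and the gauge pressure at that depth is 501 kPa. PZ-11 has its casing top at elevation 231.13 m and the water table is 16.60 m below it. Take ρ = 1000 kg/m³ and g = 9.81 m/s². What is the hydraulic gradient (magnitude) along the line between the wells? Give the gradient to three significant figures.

Pressure head at PZ-6: ψ = P/(ρg) = 501×1000 / (1000 × 9.81) = 51.07 m.
Total head at PZ-6: h = z + ψ = 165.80 + 51.07 = 216.87 m.
Total head at PZ-11: h = 231.13 − 16.60 = 214.53 m.
Head difference: h(PZ-6) − h(PZ-11) = 216.87 − 214.53 = 2.34 m.
Hydraulic gradient: i = |Δh| / L = 2.34 / 305.5 = 0.00766.

i ≈ 0.00766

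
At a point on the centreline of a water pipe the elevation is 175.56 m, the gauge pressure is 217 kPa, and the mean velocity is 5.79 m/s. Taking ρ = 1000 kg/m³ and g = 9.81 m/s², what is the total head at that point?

h ≈ 199.39 m

Pressure head ψ = P/(ρg) = 217×1000 / (1000 × 9.81) = 22.12 m.
Velocity head = v²/(2g) = 5.79² / (2 × 9.81) = 1.709 m.
h = z + ψ + v²/(2g) = 175.56 + 22.12 + 1.709 = 199.39 m.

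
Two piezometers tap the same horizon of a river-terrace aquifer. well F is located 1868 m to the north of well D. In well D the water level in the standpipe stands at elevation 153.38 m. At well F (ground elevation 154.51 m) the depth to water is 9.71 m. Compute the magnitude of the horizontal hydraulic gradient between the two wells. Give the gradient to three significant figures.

Total head at well D: h = 153.38 m (water level in the piezometer is the total head).
Total head at well F: h = 154.51 − 9.71 = 144.80 m.
Head difference: h(well D) − h(well F) = 153.38 − 144.80 = 8.58 m.
Hydraulic gradient: i = |Δh| / L = 8.58 / 1868 = 0.00459.

i ≈ 0.00459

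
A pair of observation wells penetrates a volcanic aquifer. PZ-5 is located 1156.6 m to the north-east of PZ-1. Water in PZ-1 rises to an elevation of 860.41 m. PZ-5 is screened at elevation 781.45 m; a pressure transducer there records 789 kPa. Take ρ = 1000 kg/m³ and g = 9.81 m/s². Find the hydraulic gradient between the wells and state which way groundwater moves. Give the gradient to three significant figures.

Total head at PZ-1: h = 860.41 m (water level in the piezometer is the total head).
Pressure head at PZ-5: ψ = P/(ρg) = 789×1000 / (1000 × 9.81) = 80.43 m.
Total head at PZ-5: h = z + ψ = 781.45 + 80.43 = 861.88 m.
Head difference: h(PZ-1) − h(PZ-5) = 860.41 − 861.88 = -1.47 m.
Hydraulic gradient: i = |Δh| / L = 1.47 / 1156.6 = 0.00127.
Flow is from higher to lower head: from PZ-5 toward PZ-1, i.e. toward the south-west.

i ≈ 0.00127; groundwater flows toward the south-west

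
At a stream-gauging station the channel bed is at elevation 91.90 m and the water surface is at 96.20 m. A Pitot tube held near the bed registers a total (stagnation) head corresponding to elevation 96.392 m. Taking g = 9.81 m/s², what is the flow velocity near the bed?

Near the bed, under hydrostatic conditions, the piezometric head (z + ψ) equals the free-surface elevation, 96.20 m.
Velocity head = total − piezometric = 96.392 − 96.20 = 0.192 m.
v = √(2g·h_v) = √(2 × 9.81 × 0.192) = 1.94 m/s.

v ≈ 1.94 m/s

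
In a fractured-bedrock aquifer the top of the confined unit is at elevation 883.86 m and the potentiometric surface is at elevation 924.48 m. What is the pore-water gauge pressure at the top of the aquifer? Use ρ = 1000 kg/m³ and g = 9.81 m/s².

P ≈ 398 kPa

Pressure head at the aquifer top: ψ = h − z = 924.48 − 883.86 = 40.62 m.
P = ρgψ = 1000 × 9.81 × 40.62 = 398482 Pa ≈ 398 kPa.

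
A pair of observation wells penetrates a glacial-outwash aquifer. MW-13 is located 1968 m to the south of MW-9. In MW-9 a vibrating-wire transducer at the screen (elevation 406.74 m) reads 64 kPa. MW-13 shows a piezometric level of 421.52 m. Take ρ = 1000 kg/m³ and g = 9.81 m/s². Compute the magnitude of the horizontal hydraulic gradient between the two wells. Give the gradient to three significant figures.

Pressure head at MW-9: ψ = P/(ρg) = 64×1000 / (1000 × 9.81) = 6.52 m.
Total head at MW-9: h = z + ψ = 406.74 + 6.52 = 413.26 m.
Total head at MW-13: h = 421.52 m (water level in the piezometer is the total head).
Head difference: h(MW-9) − h(MW-13) = 413.26 − 421.52 = -8.26 m.
Hydraulic gradient: i = |Δh| / L = 8.26 / 1968 = 0.00420.

i ≈ 0.00420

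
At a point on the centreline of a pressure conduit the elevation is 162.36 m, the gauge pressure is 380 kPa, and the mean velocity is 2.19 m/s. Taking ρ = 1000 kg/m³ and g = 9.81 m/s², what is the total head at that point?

h ≈ 201.34 m

Pressure head ψ = P/(ρg) = 380×1000 / (1000 × 9.81) = 38.74 m.
Velocity head = v²/(2g) = 2.19² / (2 × 9.81) = 0.244 m.
h = z + ψ + v²/(2g) = 162.36 + 38.74 + 0.244 = 201.34 m.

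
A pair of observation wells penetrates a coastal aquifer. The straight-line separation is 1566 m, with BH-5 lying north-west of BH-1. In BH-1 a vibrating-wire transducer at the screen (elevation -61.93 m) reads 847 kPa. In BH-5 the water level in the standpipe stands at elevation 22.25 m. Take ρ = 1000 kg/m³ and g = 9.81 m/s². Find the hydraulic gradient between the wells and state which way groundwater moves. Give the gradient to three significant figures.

Pressure head at BH-1: ψ = P/(ρg) = 847×1000 / (1000 × 9.81) = 86.34 m.
Total head at BH-1: h = z + ψ = -61.93 + 86.34 = 24.41 m.
Total head at BH-5: h = 22.25 m (water level in the piezometer is the total head).
Head difference: h(BH-1) − h(BH-5) = 24.41 − 22.25 = 2.16 m.
Hydraulic gradient: i = |Δh| / L = 2.16 / 1566 = 0.00138.
Flow is from higher to lower head: from BH-1 toward BH-5, i.e. toward the north-west.

i ≈ 0.00138; groundwater flows toward the north-west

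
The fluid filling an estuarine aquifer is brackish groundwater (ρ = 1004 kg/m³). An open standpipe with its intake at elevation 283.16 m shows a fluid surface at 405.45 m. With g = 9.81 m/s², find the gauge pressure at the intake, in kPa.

P ≈ 1200 kPa

Pressure head ψ = h − z = 405.45 − 283.16 = 122.29 m.
P = ρgψ = 1004 × 9.81 × 122.29 = 1204464 Pa ≈ 1200 kPa.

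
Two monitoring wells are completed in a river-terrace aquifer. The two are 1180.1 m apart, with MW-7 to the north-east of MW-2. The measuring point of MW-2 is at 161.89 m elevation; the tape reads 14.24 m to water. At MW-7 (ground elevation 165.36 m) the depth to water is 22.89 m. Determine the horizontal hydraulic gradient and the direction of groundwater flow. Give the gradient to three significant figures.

i ≈ 0.00439; groundwater flows toward the north-east

Total head at MW-2: h = 161.89 − 14.24 = 147.65 m.
Total head at MW-7: h = 165.36 − 22.89 = 142.47 m.
Head difference: h(MW-2) − h(MW-7) = 147.65 − 142.47 = 5.18 m.
Hydraulic gradient: i = |Δh| / L = 5.18 / 1180.1 = 0.00439.
Flow is from higher to lower head: from MW-2 toward MW-7, i.e. toward the north-east.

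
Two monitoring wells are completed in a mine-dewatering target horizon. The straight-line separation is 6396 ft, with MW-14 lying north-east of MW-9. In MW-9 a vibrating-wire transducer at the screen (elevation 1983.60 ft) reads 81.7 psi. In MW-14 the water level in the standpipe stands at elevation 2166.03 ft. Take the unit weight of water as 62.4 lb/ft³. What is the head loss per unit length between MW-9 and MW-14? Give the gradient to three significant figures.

Pressure head at MW-9: ψ = 144·P/γ = 144 × 81.7 / 62.4 = 188.54 ft.
Total head at MW-9: h = z + ψ = 1983.60 + 188.54 = 2172.14 ft.
Total head at MW-14: h = 2166.03 ft (water level in the piezometer is the total head).
Head difference: h(MW-9) − h(MW-14) = 2172.14 − 2166.03 = 6.11 ft.
Hydraulic gradient: i = |Δh| / L = 6.11 / 6396 = 0.000955.

i ≈ 0.000955 ft/ft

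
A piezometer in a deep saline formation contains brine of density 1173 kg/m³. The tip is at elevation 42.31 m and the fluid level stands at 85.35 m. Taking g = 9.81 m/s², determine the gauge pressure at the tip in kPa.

Pressure head ψ = h − z = 85.35 − 42.31 = 43.04 m.
P = ρgψ = 1173 × 9.81 × 43.04 = 495267 Pa ≈ 495 kPa.

P ≈ 495 kPa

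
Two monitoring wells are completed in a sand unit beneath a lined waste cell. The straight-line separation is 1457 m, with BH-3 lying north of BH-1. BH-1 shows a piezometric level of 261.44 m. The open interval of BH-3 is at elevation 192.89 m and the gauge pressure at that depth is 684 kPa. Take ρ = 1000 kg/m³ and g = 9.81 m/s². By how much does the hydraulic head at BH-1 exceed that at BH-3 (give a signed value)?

Total head at BH-1: h = 261.44 m (water level in the piezometer is the total head).
Pressure head at BH-3: ψ = P/(ρg) = 684×1000 / (1000 × 9.81) = 69.72 m.
Total head at BH-3: h = z + ψ = 192.89 + 69.72 = 262.61 m.
Head difference: h(BH-1) − h(BH-3) = 261.44 − 262.61 = -1.17 m.

Δh ≈ -1.17 m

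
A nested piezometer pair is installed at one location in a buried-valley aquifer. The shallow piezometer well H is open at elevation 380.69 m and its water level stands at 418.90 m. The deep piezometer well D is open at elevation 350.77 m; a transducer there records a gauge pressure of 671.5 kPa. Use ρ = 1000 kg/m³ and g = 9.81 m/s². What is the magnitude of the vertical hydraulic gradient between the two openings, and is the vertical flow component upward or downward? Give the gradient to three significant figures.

Total head at well H: h = 418.90 m (water level in the standpipe).
Pressure head at well D: ψ = P/(ρg) = 671.5×1000 / (1000 × 9.81) = 68.45 m.
Total head at well D: h = z + ψ = 350.77 + 68.45 = 419.22 m.
Δh = h(well H) − h(well D) = 418.90 − 419.22 = -0.32 m.
Vertical separation Δz = 380.69 − 350.77 = 29.92 m.
|i_v| = |Δh| / Δz = 0.32 / 29.92 = 0.0107.
Head is higher in the deep piezometer, so vertical flow is upward (discharge condition).

|i_v| ≈ 0.0107; vertical flow is upward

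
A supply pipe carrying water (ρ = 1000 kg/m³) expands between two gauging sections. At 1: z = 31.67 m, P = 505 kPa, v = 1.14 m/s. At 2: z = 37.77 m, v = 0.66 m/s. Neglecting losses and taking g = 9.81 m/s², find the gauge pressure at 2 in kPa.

P₂ ≈ 446 kPa

Pressure head at 1: ψ₁ = P₁/(ρg) = 505×1000 / (1000 × 9.81) = 51.48 m.
Velocity heads: v₁²/2g = 1.14²/19.62 = 0.066 m; v₂²/2g = 0.66²/19.62 = 0.022 m.
Total head H = z₁ + ψ₁ + v₁²/2g = 31.67 + 51.48 + 0.066 = 83.22 m.
ψ₂ = H − z₂ − v₂²/2g = 83.22 − 37.77 − 0.022 = 45.43 m.
P₂ = ρgψ₂ = 1000 × 9.81 × 45.43 ≈ 446 kPa.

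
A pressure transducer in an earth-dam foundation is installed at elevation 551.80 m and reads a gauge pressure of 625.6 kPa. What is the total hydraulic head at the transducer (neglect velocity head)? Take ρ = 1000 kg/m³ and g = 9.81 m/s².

ψ = P/(ρg) = 625.6×1000 / (1000 × 9.81) = 63.77 m.
h = z + ψ = 551.80 + 63.77 = 615.57 m.

h ≈ 615.57 m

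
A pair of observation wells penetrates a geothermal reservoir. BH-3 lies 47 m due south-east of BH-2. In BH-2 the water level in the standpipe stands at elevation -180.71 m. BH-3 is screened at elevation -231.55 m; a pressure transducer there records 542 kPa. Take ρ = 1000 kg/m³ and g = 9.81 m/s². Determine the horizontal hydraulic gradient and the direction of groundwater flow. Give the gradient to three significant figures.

i ≈ 0.0938; groundwater flows toward the north-west

Total head at BH-2: h = -180.71 m (water level in the piezometer is the total head).
Pressure head at BH-3: ψ = P/(ρg) = 542×1000 / (1000 × 9.81) = 55.25 m.
Total head at BH-3: h = z + ψ = -231.55 + 55.25 = -176.30 m.
Head difference: h(BH-2) − h(BH-3) = -180.71 − (-176.30) = -4.41 m.
Hydraulic gradient: i = |Δh| / L = 4.41 / 47 = 0.0938.
Flow is from higher to lower head: from BH-3 toward BH-2, i.e. toward the north-west.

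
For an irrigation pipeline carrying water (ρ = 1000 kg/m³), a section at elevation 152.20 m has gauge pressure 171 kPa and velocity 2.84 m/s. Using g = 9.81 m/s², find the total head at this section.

Pressure head ψ = P/(ρg) = 171×1000 / (1000 × 9.81) = 17.43 m.
Velocity head = v²/(2g) = 2.84² / (2 × 9.81) = 0.411 m.
h = z + ψ + v²/(2g) = 152.20 + 17.43 + 0.411 = 170.04 m.

h ≈ 170.04 m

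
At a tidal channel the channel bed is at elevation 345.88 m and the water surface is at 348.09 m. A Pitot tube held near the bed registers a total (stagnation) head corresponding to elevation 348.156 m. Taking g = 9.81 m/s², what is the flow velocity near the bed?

v ≈ 1.14 m/s

Near the bed, under hydrostatic conditions, the piezometric head (z + ψ) equals the free-surface elevation, 348.09 m.
Velocity head = total − piezometric = 348.156 − 348.09 = 0.066 m.
v = √(2g·h_v) = √(2 × 9.81 × 0.066) = 1.14 m/s.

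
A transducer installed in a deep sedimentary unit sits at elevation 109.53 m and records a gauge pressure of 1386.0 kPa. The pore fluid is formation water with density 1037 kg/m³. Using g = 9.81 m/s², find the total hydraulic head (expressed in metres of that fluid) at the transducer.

ψ = P/(ρg) = 1386.0×1000 / (1037 × 9.81) = 136.24 m.
h = z + ψ = 109.53 + 136.24 = 245.77 m.

h ≈ 245.77 m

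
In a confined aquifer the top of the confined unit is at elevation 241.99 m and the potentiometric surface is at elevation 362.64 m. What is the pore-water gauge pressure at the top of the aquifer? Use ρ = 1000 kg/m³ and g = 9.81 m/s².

P ≈ 1180 kPa

Pressure head at the aquifer top: ψ = h − z = 362.64 − 241.99 = 120.65 m.
P = ρgψ = 1000 × 9.81 × 120.65 = 1183576 Pa ≈ 1180 kPa.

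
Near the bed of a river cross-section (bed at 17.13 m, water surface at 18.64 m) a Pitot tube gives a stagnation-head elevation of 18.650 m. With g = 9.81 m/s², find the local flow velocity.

v ≈ 0.443 m/s

Near the bed, under hydrostatic conditions, the piezometric head (z + ψ) equals the free-surface elevation, 18.64 m.
Velocity head = total − piezometric = 18.650 − 18.64 = 0.010 m.
v = √(2g·h_v) = √(2 × 9.81 × 0.010) = 0.443 m/s.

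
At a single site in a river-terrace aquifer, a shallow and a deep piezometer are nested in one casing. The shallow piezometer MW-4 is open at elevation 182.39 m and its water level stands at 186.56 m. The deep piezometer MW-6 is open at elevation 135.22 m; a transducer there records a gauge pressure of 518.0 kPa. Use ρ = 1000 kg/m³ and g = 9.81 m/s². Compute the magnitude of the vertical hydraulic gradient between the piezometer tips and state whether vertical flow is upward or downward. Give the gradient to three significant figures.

|i_v| ≈ 0.0310; vertical flow is upward

Total head at MW-4: h = 186.56 m (water level in the standpipe).
Pressure head at MW-6: ψ = P/(ρg) = 518.0×1000 / (1000 × 9.81) = 52.80 m.
Total head at MW-6: h = z + ψ = 135.22 + 52.80 = 188.02 m.
Δh = h(MW-4) − h(MW-6) = 186.56 − 188.02 = -1.46 m.
Vertical separation Δz = 182.39 − 135.22 = 47.17 m.
|i_v| = |Δh| / Δz = 1.46 / 47.17 = 0.0310.
Head is higher in the deep piezometer, so vertical flow is upward (discharge condition).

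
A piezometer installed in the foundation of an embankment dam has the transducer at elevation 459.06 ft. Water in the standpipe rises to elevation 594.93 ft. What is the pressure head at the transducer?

Total head h = 594.93 ft (the water-surface elevation in the piezometer).
Pressure head ψ = h − z = 594.93 − 459.06 = 135.87 ft.

ψ ≈ 135.87 ft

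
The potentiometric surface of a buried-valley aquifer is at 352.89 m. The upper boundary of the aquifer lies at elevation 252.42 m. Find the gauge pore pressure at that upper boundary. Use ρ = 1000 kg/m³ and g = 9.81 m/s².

P ≈ 986 kPa

Pressure head at the aquifer top: ψ = h − z = 352.89 − 252.42 = 100.47 m.
P = ρgψ = 1000 × 9.81 × 100.47 = 985611 Pa ≈ 986 kPa.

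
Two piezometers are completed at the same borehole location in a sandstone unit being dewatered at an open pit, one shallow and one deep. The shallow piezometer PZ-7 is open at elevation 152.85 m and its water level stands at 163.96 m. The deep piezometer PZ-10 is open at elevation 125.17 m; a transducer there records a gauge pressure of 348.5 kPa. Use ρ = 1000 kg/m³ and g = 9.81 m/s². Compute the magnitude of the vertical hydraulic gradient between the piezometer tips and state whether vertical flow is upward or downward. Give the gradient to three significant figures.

|i_v| ≈ 0.118; vertical flow is downward

Total head at PZ-7: h = 163.96 m (water level in the standpipe).
Pressure head at PZ-10: ψ = P/(ρg) = 348.5×1000 / (1000 × 9.81) = 35.52 m.
Total head at PZ-10: h = z + ψ = 125.17 + 35.52 = 160.69 m.
Δh = h(PZ-7) − h(PZ-10) = 163.96 − 160.69 = 3.27 m.
Vertical separation Δz = 152.85 − 125.17 = 27.68 m.
|i_v| = |Δh| / Δz = 3.27 / 27.68 = 0.118.
Head is higher in the shallow piezometer, so vertical flow is downward (recharge condition).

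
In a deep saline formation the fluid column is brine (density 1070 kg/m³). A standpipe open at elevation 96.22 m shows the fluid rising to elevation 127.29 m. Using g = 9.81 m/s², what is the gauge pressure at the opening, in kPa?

P ≈ 326 kPa

Pressure head ψ = h − z = 127.29 − 96.22 = 31.07 m.
P = ρgψ = 1070 × 9.81 × 31.07 = 326132 Pa ≈ 326 kPa.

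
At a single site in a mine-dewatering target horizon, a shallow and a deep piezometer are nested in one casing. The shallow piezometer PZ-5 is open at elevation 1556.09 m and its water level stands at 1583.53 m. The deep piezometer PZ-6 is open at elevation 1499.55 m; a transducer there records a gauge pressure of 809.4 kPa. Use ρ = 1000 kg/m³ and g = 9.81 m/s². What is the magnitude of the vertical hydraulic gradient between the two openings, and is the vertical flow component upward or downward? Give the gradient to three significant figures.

|i_v| ≈ 0.0260; vertical flow is downward

Total head at PZ-5: h = 1583.53 m (water level in the standpipe).
Pressure head at PZ-6: ψ = P/(ρg) = 809.4×1000 / (1000 × 9.81) = 82.51 m.
Total head at PZ-6: h = z + ψ = 1499.55 + 82.51 = 1582.06 m.
Δh = h(PZ-5) − h(PZ-6) = 1583.53 − 1582.06 = 1.47 m.
Vertical separation Δz = 1556.09 − 1499.55 = 56.54 m.
|i_v| = |Δh| / Δz = 1.47 / 56.54 = 0.0260.
Head is higher in the shallow piezometer, so vertical flow is downward (recharge condition).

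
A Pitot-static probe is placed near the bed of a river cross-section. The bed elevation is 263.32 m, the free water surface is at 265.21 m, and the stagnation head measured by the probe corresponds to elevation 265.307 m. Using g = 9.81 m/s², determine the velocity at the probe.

Near the bed, under hydrostatic conditions, the piezometric head (z + ψ) equals the free-surface elevation, 265.21 m.
Velocity head = total − piezometric = 265.307 − 265.21 = 0.097 m.
v = √(2g·h_v) = √(2 × 9.81 × 0.097) = 1.38 m/s.

v ≈ 1.38 m/s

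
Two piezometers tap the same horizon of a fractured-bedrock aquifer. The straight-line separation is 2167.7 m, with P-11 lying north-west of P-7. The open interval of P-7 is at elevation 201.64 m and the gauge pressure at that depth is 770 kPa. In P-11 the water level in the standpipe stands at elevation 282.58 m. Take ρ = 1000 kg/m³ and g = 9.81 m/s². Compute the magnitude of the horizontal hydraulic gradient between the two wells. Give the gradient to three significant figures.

Pressure head at P-7: ψ = P/(ρg) = 770×1000 / (1000 × 9.81) = 78.49 m.
Total head at P-7: h = z + ψ = 201.64 + 78.49 = 280.13 m.
Total head at P-11: h = 282.58 m (water level in the piezometer is the total head).
Head difference: h(P-7) − h(P-11) = 280.13 − 282.58 = -2.45 m.
Hydraulic gradient: i = |Δh| / L = 2.45 / 2167.7 = 0.00113.

i ≈ 0.00113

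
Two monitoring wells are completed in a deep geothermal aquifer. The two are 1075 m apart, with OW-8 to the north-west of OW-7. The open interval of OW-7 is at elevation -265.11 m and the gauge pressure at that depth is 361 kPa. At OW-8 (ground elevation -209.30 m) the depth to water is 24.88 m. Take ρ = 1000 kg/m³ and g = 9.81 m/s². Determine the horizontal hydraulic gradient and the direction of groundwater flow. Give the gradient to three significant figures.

i ≈ 0.00546; groundwater flows toward the north-west

Pressure head at OW-7: ψ = P/(ρg) = 361×1000 / (1000 × 9.81) = 36.80 m.
Total head at OW-7: h = z + ψ = -265.11 + 36.80 = -228.31 m.
Total head at OW-8: h = -209.30 − 24.88 = -234.18 m.
Head difference: h(OW-7) − h(OW-8) = -228.31 − (-234.18) = 5.87 m.
Hydraulic gradient: i = |Δh| / L = 5.87 / 1075 = 0.00546.
Flow is from higher to lower head: from OW-7 toward OW-8, i.e. toward the north-west.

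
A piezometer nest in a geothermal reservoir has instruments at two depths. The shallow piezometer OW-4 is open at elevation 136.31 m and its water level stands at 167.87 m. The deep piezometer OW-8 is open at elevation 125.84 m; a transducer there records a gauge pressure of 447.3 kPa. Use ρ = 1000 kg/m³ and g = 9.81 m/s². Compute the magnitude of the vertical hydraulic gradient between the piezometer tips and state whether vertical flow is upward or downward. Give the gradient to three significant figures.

Total head at OW-4: h = 167.87 m (water level in the standpipe).
Pressure head at OW-8: ψ = P/(ρg) = 447.3×1000 / (1000 × 9.81) = 45.60 m.
Total head at OW-8: h = z + ψ = 125.84 + 45.60 = 171.44 m.
Δh = h(OW-4) − h(OW-8) = 167.87 − 171.44 = -3.57 m.
Vertical separation Δz = 136.31 − 125.84 = 10.47 m.
|i_v| = |Δh| / Δz = 3.57 / 10.47 = 0.341.
Head is higher in the deep piezometer, so vertical flow is upward (discharge condition).

|i_v| ≈ 0.341; vertical flow is upward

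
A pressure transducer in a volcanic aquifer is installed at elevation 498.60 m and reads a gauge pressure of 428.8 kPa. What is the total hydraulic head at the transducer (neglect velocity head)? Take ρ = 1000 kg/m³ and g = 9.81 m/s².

ψ = P/(ρg) = 428.8×1000 / (1000 × 9.81) = 43.71 m.
h = z + ψ = 498.60 + 43.71 = 542.31 m.

h ≈ 542.31 m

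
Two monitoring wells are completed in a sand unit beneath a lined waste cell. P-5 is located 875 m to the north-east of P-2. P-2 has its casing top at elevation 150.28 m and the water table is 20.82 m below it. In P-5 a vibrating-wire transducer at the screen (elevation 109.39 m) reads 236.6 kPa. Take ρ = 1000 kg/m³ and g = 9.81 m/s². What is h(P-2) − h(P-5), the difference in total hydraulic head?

Total head at P-2: h = 150.28 − 20.82 = 129.46 m.
Pressure head at P-5: ψ = P/(ρg) = 236.6×1000 / (1000 × 9.81) = 24.12 m.
Total head at P-5: h = z + ψ = 109.39 + 24.12 = 133.51 m.
Head difference: h(P-2) − h(P-5) = 129.46 − 133.51 = -4.05 m.

Δh ≈ -4.05 m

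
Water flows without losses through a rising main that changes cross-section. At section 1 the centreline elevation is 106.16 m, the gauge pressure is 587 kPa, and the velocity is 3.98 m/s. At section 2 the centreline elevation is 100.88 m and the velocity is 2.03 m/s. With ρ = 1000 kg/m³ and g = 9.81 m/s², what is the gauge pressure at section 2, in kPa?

Pressure head at 1: ψ₁ = P₁/(ρg) = 587×1000 / (1000 × 9.81) = 59.84 m.
Velocity heads: v₁²/2g = 3.98²/19.62 = 0.807 m; v₂²/2g = 2.03²/19.62 = 0.210 m.
Total head H = z₁ + ψ₁ + v₁²/2g = 106.16 + 59.84 + 0.807 = 166.81 m.
ψ₂ = H − z₂ − v₂²/2g = 166.81 − 100.88 − 0.210 = 65.72 m.
P₂ = ρgψ₂ = 1000 × 9.81 × 65.72 ≈ 645 kPa.

P₂ ≈ 645 kPa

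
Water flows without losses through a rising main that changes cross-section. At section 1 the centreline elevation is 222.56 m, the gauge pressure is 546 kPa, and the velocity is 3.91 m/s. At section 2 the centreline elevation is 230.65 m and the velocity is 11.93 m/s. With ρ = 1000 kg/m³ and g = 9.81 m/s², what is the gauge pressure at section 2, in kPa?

P₂ ≈ 403 kPa

Pressure head at 1: ψ₁ = P₁/(ρg) = 546×1000 / (1000 × 9.81) = 55.66 m.
Velocity heads: v₁²/2g = 3.91²/19.62 = 0.779 m; v₂²/2g = 11.93²/19.62 = 7.254 m.
Total head H = z₁ + ψ₁ + v₁²/2g = 222.56 + 55.66 + 0.779 = 279.00 m.
ψ₂ = H − z₂ − v₂²/2g = 279.00 − 230.65 − 7.254 = 41.10 m.
P₂ = ρgψ₂ = 1000 × 9.81 × 41.10 ≈ 403 kPa.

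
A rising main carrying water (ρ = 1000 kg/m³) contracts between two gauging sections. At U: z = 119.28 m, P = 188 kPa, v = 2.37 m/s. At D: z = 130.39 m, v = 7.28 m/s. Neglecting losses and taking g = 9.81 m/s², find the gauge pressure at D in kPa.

P₂ ≈ 55.3 kPa

Pressure head at U: ψ₁ = P₁/(ρg) = 188×1000 / (1000 × 9.81) = 19.16 m.
Velocity heads: v₁²/2g = 2.37²/19.62 = 0.286 m; v₂²/2g = 7.28²/19.62 = 2.701 m.
Total head H = z₁ + ψ₁ + v₁²/2g = 119.28 + 19.16 + 0.286 = 138.73 m.
ψ₂ = H − z₂ − v₂²/2g = 138.73 − 130.39 − 2.701 = 5.64 m.
P₂ = ρgψ₂ = 1000 × 9.81 × 5.64 ≈ 55.3 kPa.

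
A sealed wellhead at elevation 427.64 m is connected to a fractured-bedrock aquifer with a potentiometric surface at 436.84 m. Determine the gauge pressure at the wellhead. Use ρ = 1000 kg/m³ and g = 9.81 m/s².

P ≈ 90.3 kPa

Head above the cap: Δh = 436.84 − 427.64 = 9.20 m.
P = ρgΔh = 1000 × 9.81 × 9.20 = 90252 Pa ≈ 90.3 kPa.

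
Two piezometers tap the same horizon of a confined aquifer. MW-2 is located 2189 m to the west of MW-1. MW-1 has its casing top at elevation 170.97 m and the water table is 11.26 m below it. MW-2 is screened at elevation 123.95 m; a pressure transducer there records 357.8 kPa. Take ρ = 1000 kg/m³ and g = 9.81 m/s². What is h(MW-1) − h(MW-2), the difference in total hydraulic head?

Total head at MW-1: h = 170.97 − 11.26 = 159.71 m.
Pressure head at MW-2: ψ = P/(ρg) = 357.8×1000 / (1000 × 9.81) = 36.47 m.
Total head at MW-2: h = z + ψ = 123.95 + 36.47 = 160.42 m.
Head difference: h(MW-1) − h(MW-2) = 159.71 − 160.42 = -0.71 m.

Δh ≈ -0.71 m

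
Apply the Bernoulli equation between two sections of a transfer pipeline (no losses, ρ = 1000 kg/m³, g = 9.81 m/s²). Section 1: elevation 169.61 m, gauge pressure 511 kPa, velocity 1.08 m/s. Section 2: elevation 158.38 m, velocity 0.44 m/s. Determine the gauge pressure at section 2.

P₂ ≈ 622 kPa

Pressure head at 1: ψ₁ = P₁/(ρg) = 511×1000 / (1000 × 9.81) = 52.09 m.
Velocity heads: v₁²/2g = 1.08²/19.62 = 0.059 m; v₂²/2g = 0.44²/19.62 = 0.010 m.
Total head H = z₁ + ψ₁ + v₁²/2g = 169.61 + 52.09 + 0.059 = 221.76 m.
ψ₂ = H − z₂ − v₂²/2g = 221.76 − 158.38 − 0.010 = 63.37 m.
P₂ = ρgψ₂ = 1000 × 9.81 × 63.37 ≈ 622 kPa.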